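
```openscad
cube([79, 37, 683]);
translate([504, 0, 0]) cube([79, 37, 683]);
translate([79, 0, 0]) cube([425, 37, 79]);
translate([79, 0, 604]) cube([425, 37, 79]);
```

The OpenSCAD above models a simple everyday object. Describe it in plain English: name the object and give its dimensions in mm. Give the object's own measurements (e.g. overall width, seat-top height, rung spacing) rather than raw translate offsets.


A rectangular picture frame lying in the x–z plane (depth along y). The opening is 425 mm wide (x) by 525 mm tall (z), surrounded by a border 79 mm wide on all four sides. The frame is 37 mm deep and is made of two full-height vertical stiles with two horizontal rails fitted between them.


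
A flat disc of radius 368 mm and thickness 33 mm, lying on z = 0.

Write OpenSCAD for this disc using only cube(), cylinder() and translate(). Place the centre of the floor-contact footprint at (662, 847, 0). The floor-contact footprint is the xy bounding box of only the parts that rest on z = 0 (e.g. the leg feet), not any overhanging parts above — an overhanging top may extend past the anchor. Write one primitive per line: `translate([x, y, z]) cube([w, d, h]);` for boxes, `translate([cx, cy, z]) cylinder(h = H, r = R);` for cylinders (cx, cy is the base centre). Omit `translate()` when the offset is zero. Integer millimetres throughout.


translate([662, 847, 0]) cylinder(h = 33, r = 368);


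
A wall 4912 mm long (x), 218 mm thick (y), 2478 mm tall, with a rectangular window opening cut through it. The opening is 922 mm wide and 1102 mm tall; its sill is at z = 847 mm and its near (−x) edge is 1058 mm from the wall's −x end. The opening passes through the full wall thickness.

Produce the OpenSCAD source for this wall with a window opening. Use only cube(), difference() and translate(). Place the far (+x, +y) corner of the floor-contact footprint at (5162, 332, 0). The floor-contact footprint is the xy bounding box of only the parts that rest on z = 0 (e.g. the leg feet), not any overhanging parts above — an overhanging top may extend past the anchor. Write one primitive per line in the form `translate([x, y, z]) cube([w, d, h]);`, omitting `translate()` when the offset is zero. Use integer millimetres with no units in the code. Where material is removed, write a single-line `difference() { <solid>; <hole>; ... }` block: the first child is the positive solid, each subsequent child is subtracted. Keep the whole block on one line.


difference() { translate([250, 114, 0]) cube([4912, 218, 2478]); translate([1308, 114, 847]) cube([922, 218, 1102]); }


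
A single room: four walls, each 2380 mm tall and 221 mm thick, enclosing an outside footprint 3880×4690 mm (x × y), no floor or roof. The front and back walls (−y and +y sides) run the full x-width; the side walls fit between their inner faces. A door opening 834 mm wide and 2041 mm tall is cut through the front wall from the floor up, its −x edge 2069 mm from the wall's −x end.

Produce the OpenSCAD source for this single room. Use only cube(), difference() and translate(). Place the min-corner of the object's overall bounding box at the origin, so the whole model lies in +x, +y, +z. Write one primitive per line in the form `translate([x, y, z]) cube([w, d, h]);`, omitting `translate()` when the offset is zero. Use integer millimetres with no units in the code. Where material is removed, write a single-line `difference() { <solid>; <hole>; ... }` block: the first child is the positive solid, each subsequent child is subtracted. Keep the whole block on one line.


difference() { cube([3880, 221, 2380]); translate([2069, 0, 0]) cube([834, 221, 2041]); }
translate([0, 4469, 0]) cube([3880, 221, 2380]);
translate([0, 221, 0]) cube([221, 4248, 2380]);
translate([3659, 221, 0]) cube([221, 4248, 2380]);


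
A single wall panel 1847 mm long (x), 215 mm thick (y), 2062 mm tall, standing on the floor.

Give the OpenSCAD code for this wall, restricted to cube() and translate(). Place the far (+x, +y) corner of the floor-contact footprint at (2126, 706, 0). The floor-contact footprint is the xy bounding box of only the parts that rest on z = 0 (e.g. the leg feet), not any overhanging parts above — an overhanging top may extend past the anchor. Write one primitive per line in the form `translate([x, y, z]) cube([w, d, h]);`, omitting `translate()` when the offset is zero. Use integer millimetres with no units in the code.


translate([279, 491, 0]) cube([1847, 215, 2062]);


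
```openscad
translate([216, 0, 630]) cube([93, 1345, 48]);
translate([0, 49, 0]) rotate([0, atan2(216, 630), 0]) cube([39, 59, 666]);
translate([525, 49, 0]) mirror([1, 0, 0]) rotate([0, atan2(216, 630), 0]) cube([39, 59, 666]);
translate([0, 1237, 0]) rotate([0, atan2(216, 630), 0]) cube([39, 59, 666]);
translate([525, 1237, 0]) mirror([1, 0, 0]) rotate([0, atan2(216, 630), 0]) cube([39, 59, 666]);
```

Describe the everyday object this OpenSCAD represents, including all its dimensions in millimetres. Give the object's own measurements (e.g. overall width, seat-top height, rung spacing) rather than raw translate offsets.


A sawhorse. A 93×1345×48 mm beam (x, y, z) sits on two A-frame leg pairs. Each pair is two raked legs of 39×59 mm section (59 mm along y) splaying symmetrically in x. Each leg rises 630 mm vertically over 216 mm of horizontal reach and is 666 mm long along its own axis. Every leg's outer bottom edge rests on the floor and its outer top edge meets a bottom edge of the beam — the left legs (tilting toward +x) meet the beam's −x bottom edge, the right legs (their mirror images, tilting toward −x) meet its +x bottom edge — so the leg tops tuck under the beam, the beam's underside is 630 mm above the floor, and the feet are 525 mm apart outside-to-outside with the beam centred between them. The two leg pairs are set in 49 mm from either end of the beam.


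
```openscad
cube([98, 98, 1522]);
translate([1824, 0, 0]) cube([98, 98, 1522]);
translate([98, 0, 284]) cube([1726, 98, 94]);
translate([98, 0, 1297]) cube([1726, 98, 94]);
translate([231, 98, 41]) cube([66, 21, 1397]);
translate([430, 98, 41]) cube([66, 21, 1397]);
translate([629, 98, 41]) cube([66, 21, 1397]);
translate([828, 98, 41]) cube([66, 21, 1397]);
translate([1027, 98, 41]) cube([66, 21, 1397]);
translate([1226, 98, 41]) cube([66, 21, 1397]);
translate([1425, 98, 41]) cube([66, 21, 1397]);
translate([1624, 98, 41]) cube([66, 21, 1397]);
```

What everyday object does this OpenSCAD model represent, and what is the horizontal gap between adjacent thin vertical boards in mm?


A fence section. The picket gap is 133 mm.

Two posts, two rails, 8 pickets — a fence section. Span 1726 mm holds 8 pickets of 66 mm with 9 equal gaps: ⌊(1726 − 8·66) / 9⌋ = 133 mm.


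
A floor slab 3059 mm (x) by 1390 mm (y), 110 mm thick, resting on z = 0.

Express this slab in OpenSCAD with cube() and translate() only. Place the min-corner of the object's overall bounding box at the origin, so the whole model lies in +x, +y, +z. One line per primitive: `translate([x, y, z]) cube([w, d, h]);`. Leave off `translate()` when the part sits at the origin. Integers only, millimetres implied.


cube([3059, 1390, 110]);


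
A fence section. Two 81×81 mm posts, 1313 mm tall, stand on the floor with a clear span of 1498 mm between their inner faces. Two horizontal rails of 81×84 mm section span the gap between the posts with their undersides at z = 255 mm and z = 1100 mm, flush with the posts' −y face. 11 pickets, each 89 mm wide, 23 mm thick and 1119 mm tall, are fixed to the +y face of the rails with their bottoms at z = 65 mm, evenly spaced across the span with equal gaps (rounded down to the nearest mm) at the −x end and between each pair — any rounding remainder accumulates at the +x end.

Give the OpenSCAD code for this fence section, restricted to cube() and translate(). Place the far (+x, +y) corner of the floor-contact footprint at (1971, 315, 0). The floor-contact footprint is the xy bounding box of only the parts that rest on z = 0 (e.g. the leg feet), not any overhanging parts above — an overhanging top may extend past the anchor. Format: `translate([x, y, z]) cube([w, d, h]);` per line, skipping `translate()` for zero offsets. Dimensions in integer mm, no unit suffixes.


translate([311, 234, 0]) cube([81, 81, 1313]);
translate([1890, 234, 0]) cube([81, 81, 1313]);
translate([392, 234, 255]) cube([1498, 81, 84]);
translate([392, 234, 1100]) cube([1498, 81, 84]);
translate([435, 315, 65]) cube([89, 23, 1119]);
translate([567, 315, 65]) cube([89, 23, 1119]);
translate([699, 315, 65]) cube([89, 23, 1119]);
translate([831, 315, 65]) cube([89, 23, 1119]);
translate([963, 315, 65]) cube([89, 23, 1119]);
translate([1095, 315, 65]) cube([89, 23, 1119]);
translate([1227, 315, 65]) cube([89, 23, 1119]);
translate([1359, 315, 65]) cube([89, 23, 1119]);
translate([1491, 315, 65]) cube([89, 23, 1119]);
translate([1623, 315, 65]) cube([89, 23, 1119]);
translate([1755, 315, 65]) cube([89, 23, 1119]);


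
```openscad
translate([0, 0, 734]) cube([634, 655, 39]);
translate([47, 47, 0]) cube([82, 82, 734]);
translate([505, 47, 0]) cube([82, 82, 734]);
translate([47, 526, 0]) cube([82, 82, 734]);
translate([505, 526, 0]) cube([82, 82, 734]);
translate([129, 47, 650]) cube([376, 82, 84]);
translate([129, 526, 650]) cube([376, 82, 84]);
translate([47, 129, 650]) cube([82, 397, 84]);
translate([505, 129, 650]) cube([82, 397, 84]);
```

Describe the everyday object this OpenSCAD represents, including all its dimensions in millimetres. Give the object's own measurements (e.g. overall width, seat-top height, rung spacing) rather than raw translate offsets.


A table: top 634 mm (x) × 655 mm (y), 39 mm thick, upper face at z = 773 mm, on four 82×82 mm square legs, each inset 47 mm from the nearest pair of top edges from z = 0 to the bottom of the top. Four apron rails, 82 mm thick and 84 mm tall, run between adjacent legs with their top edges flush with the underside of the top and their outer faces flush with the legs' outer faces.


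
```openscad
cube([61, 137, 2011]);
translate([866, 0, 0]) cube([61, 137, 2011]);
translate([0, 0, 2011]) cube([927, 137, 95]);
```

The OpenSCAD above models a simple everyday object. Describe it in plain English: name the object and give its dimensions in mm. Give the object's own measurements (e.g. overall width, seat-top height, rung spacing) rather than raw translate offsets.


A door frame. The clear opening is 805 mm wide and 2011 mm high. Two 61 mm wide jambs, 137 mm deep, stand either side of the opening from the floor to the top of the opening. A 95 mm thick head sits across the top of both jambs, spanning the full outside width of the frame.


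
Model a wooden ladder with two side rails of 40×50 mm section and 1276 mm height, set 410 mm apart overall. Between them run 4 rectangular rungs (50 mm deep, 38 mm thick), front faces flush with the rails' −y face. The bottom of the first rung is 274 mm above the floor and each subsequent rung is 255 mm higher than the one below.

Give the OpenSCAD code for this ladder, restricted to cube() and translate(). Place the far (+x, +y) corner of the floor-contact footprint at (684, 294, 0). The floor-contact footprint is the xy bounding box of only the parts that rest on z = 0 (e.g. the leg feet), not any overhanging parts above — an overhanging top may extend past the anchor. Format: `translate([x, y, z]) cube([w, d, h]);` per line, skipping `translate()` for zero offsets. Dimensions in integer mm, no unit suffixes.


translate([274, 244, 0]) cube([40, 50, 1276]);
translate([644, 244, 0]) cube([40, 50, 1276]);
translate([314, 244, 274]) cube([330, 50, 38]);
translate([314, 244, 529]) cube([330, 50, 38]);
translate([314, 244, 784]) cube([330, 50, 38]);
translate([314, 244, 1039]) cube([330, 50, 38]);


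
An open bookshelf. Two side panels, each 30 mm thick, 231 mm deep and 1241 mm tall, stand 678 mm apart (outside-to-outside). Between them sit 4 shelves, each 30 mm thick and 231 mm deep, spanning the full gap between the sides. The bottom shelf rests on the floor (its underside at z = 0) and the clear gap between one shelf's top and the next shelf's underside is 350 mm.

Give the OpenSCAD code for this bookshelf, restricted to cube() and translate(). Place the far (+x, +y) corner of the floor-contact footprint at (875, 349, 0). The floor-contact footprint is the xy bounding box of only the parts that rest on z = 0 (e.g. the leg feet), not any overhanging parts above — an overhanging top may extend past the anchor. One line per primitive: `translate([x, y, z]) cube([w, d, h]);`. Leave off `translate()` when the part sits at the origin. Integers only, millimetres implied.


translate([197, 118, 0]) cube([30, 231, 1241]);
translate([845, 118, 0]) cube([30, 231, 1241]);
translate([227, 118, 0]) cube([618, 231, 30]);
translate([227, 118, 380]) cube([618, 231, 30]);
translate([227, 118, 760]) cube([618, 231, 30]);
translate([227, 118, 1140]) cube([618, 231, 30]);


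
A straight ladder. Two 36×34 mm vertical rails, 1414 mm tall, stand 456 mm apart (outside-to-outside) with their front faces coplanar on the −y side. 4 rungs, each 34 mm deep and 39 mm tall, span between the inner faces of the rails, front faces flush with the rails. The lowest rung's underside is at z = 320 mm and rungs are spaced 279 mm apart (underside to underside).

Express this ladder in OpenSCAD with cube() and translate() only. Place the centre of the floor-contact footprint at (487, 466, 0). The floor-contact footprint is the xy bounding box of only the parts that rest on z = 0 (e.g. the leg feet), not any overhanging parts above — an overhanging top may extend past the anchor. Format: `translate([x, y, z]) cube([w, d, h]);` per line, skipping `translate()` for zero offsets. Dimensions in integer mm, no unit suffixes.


translate([259, 449, 0]) cube([36, 34, 1414]);
translate([679, 449, 0]) cube([36, 34, 1414]);
translate([295, 449, 320]) cube([384, 34, 39]);
translate([295, 449, 599]) cube([384, 34, 39]);
translate([295, 449, 878]) cube([384, 34, 39]);
translate([295, 449, 1157]) cube([384, 34, 39]);


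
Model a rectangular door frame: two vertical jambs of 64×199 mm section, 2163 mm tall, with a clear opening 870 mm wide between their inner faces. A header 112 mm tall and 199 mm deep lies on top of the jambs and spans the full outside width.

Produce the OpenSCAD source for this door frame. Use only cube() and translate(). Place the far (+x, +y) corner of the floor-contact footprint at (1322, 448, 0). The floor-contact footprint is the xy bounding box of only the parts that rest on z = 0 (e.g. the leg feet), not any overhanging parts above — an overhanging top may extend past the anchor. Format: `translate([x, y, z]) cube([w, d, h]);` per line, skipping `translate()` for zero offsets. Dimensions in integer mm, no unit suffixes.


translate([324, 249, 0]) cube([64, 199, 2163]);
translate([1258, 249, 0]) cube([64, 199, 2163]);
translate([324, 249, 2163]) cube([998, 199, 112]);


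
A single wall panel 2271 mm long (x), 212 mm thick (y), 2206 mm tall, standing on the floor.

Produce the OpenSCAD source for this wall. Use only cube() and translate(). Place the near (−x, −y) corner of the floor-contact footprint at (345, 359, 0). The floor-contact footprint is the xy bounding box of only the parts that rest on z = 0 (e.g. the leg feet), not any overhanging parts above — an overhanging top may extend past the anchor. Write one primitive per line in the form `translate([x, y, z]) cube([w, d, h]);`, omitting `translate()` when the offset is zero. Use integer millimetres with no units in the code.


translate([345, 359, 0]) cube([2271, 212, 2206]);


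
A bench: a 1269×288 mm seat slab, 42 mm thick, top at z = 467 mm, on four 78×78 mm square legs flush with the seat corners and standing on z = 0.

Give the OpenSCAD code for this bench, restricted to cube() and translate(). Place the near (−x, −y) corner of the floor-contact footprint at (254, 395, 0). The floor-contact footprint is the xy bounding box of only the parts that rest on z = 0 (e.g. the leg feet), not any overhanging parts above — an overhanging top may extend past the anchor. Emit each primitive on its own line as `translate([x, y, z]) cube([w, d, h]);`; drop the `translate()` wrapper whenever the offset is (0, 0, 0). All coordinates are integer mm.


// leg_h = 467 − 42 = 425
translate([254, 395, 425]) cube([1269, 288, 42]);
translate([254, 395, 0]) cube([78, 78, 425]);
translate([254, 605, 0]) cube([78, 78, 425]);
translate([1445, 395, 0]) cube([78, 78, 425]);
translate([1445, 605, 0]) cube([78, 78, 425]);


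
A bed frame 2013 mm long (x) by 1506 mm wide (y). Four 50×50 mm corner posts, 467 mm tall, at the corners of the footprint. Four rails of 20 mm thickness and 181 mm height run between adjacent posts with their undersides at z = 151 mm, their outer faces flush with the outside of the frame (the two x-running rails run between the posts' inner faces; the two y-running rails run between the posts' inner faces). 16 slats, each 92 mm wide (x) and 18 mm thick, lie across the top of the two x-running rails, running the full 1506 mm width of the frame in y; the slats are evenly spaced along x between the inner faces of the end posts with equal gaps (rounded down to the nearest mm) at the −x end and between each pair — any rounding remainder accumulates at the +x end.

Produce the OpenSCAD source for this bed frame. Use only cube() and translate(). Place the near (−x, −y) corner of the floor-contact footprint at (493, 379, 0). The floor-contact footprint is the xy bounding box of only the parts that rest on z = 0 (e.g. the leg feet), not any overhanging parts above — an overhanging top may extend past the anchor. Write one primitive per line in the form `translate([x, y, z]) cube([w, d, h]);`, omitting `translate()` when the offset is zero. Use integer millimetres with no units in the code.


translate([493, 379, 0]) cube([50, 50, 467]);
translate([493, 1835, 0]) cube([50, 50, 467]);
translate([2456, 379, 0]) cube([50, 50, 467]);
translate([2456, 1835, 0]) cube([50, 50, 467]);
translate([543, 379, 151]) cube([1913, 20, 181]);
translate([543, 1865, 151]) cube([1913, 20, 181]);
translate([493, 429, 151]) cube([20, 1406, 181]);
translate([2486, 429, 151]) cube([20, 1406, 181]);
translate([568, 379, 332]) cube([92, 1506, 18]);
translate([685, 379, 332]) cube([92, 1506, 18]);
translate([802, 379, 332]) cube([92, 1506, 18]);
translate([919, 379, 332]) cube([92, 1506, 18]);
translate([1036, 379, 332]) cube([92, 1506, 18]);
translate([1153, 379, 332]) cube([92, 1506, 18]);
translate([1270, 379, 332]) cube([92, 1506, 18]);
translate([1387, 379, 332]) cube([92, 1506, 18]);
translate([1504, 379, 332]) cube([92, 1506, 18]);
translate([1621, 379, 332]) cube([92, 1506, 18]);
translate([1738, 379, 332]) cube([92, 1506, 18]);
translate([1855, 379, 332]) cube([92, 1506, 18]);
translate([1972, 379, 332]) cube([92, 1506, 18]);
translate([2089, 379, 332]) cube([92, 1506, 18]);
translate([2206, 379, 332]) cube([92, 1506, 18]);
translate([2323, 379, 332]) cube([92, 1506, 18]);


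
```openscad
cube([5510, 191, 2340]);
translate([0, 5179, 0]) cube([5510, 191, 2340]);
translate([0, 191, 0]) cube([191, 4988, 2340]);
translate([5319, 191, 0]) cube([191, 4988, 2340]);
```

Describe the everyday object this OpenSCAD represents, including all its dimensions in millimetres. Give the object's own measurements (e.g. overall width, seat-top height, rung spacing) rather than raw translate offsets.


The wall frame of a small rectangular building: four walls, each 2340 mm tall and 191 mm thick, enclosing a footprint 5510 mm (x) by 5370 mm (y) outside-to-outside, with no floor or roof. The front and back walls (the −y and +y sides) span the full width; the two side walls fit between them.


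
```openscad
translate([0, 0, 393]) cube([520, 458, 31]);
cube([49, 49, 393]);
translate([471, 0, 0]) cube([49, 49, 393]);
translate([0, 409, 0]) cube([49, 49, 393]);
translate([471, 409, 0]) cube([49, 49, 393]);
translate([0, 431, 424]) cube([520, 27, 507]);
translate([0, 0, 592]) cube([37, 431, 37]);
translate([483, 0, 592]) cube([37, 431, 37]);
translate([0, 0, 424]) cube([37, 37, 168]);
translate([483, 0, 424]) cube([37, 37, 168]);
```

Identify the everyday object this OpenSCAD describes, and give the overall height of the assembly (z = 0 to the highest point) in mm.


A chair. The overall height is 931 mm.

A slab on four corner posts with a tall panel at the back — a chair. The seat slab sits at z = 393 with thickness 31, and the 507 mm backrest starts at the seat top, so the overall height is 393 + 31 + 507 = 931 mm.


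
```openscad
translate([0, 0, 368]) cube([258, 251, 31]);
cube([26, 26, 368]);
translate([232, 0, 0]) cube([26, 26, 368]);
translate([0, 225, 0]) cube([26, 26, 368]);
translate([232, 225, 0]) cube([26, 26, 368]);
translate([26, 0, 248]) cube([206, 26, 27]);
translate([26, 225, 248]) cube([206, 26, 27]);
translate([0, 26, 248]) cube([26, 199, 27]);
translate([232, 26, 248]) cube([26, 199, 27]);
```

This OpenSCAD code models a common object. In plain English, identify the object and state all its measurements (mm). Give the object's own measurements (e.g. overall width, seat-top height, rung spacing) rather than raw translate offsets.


A four-legged stool. The seat is a 258×251×31 mm slab whose top surface is at z = 399 mm; four square legs, each 26×26 mm in cross-section, run from the floor (z = 0) to the underside of the seat, each flush with a corner of the seat. Four stretchers, 26 mm wide and 27 mm tall, connect adjacent legs with their undersides at z = 248 mm, each running between the inner faces of the legs it joins and aligned with the legs' outer faces on the other axis.


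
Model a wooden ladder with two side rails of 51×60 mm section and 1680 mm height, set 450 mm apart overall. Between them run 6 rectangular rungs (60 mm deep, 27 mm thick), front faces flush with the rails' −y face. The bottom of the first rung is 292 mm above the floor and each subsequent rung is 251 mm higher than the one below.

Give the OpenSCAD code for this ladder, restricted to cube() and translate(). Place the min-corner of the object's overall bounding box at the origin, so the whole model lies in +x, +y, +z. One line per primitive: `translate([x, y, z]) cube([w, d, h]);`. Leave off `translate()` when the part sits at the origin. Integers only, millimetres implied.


cube([51, 60, 1680]);
translate([399, 0, 0]) cube([51, 60, 1680]);
translate([51, 0, 292]) cube([348, 60, 27]);
translate([51, 0, 543]) cube([348, 60, 27]);
translate([51, 0, 794]) cube([348, 60, 27]);
translate([51, 0, 1045]) cube([348, 60, 27]);
translate([51, 0, 1296]) cube([348, 60, 27]);
translate([51, 0, 1547]) cube([348, 60, 27]);


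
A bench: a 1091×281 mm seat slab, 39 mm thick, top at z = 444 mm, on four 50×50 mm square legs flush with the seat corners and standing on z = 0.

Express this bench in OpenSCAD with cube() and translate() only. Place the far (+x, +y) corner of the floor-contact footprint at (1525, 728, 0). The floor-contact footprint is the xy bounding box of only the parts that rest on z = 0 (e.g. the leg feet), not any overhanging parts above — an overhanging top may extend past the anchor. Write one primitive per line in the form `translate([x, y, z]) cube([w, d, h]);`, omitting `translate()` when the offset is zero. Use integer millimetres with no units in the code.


translate([434, 447, 405]) cube([1091, 281, 39]);
translate([434, 447, 0]) cube([50, 50, 405]);
translate([434, 678, 0]) cube([50, 50, 405]);
translate([1475, 447, 0]) cube([50, 50, 405]);
translate([1475, 678, 0]) cube([50, 50, 405]);


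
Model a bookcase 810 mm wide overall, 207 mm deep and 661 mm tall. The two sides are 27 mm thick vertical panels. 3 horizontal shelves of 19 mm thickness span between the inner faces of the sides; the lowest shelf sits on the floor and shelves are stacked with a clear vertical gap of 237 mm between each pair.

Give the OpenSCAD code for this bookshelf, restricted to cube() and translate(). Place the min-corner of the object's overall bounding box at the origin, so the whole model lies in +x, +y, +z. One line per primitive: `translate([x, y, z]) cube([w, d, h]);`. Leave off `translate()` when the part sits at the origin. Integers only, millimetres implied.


cube([27, 207, 661]);
translate([783, 0, 0]) cube([27, 207, 661]);
translate([27, 0, 0]) cube([756, 207, 19]);
translate([27, 0, 256]) cube([756, 207, 19]);
translate([27, 0, 512]) cube([756, 207, 19]);


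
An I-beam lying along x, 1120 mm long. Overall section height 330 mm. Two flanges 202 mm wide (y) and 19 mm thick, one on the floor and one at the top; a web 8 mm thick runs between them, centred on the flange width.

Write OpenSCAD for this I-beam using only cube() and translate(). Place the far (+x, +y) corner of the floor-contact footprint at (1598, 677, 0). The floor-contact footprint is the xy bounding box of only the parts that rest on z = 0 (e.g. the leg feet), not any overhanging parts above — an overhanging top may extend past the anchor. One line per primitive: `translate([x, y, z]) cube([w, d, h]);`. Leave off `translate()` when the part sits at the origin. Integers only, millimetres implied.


translate([478, 475, 0]) cube([1120, 202, 19]);
translate([478, 572, 19]) cube([1120, 8, 292]);
translate([478, 475, 311]) cube([1120, 202, 19]);


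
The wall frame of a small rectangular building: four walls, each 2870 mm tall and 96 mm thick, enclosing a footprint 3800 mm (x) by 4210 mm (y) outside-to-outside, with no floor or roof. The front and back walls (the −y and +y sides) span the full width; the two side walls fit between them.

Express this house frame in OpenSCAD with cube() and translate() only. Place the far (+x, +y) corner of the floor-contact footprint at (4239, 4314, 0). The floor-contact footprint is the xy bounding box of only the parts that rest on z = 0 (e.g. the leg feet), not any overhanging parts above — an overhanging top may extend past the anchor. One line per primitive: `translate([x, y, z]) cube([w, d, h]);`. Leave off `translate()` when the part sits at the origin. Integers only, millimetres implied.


translate([439, 104, 0]) cube([3800, 96, 2870]);
translate([439, 4218, 0]) cube([3800, 96, 2870]);
translate([439, 200, 0]) cube([96, 4018, 2870]);
translate([4143, 200, 0]) cube([96, 4018, 2870]);


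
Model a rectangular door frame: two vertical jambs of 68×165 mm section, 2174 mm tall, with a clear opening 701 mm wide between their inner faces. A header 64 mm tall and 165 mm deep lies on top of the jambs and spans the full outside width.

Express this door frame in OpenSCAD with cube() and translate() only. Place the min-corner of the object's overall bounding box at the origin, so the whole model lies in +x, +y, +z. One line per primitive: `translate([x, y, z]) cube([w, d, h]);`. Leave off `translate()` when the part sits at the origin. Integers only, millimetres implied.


cube([68, 165, 2174]);
translate([769, 0, 0]) cube([68, 165, 2174]);
translate([0, 0, 2174]) cube([837, 165, 64]);


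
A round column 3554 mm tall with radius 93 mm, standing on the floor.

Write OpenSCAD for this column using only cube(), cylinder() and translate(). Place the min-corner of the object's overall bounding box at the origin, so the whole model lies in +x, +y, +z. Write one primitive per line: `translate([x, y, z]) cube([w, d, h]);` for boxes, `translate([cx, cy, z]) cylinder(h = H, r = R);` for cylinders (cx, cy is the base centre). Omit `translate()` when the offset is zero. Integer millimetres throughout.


translate([93, 93, 0]) cylinder(h = 3554, r = 93);


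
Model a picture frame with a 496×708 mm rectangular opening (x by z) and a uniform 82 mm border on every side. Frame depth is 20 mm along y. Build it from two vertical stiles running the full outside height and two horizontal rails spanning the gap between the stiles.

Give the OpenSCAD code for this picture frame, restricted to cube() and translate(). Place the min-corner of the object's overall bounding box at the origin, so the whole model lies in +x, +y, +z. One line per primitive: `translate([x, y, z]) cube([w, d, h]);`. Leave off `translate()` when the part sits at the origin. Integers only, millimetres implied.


cube([82, 20, 872]);
translate([578, 0, 0]) cube([82, 20, 872]);
translate([82, 0, 0]) cube([496, 20, 82]);
translate([82, 0, 790]) cube([496, 20, 82]);


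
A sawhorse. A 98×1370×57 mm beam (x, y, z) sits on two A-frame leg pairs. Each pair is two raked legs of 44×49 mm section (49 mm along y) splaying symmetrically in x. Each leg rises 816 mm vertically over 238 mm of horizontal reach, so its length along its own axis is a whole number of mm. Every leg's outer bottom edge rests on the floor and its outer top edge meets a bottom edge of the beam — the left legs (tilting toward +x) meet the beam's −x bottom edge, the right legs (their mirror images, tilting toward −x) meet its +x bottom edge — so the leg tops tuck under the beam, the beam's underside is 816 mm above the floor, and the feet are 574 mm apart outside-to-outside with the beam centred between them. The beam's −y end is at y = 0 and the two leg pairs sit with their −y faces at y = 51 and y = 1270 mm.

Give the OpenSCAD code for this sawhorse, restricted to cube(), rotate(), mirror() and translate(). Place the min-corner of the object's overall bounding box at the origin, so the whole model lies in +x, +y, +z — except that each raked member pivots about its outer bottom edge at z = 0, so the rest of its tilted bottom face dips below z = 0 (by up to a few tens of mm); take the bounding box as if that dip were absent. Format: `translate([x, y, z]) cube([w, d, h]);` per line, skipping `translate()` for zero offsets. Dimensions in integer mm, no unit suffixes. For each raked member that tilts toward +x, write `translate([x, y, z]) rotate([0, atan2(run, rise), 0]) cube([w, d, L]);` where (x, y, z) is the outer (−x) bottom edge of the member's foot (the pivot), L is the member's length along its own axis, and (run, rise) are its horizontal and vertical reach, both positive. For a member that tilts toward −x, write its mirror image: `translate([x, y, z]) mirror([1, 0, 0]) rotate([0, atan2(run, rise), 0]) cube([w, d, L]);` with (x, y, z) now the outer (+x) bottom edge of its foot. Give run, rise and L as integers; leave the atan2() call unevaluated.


translate([238, 0, 816]) cube([98, 1370, 57]);
translate([0, 51, 0]) rotate([0, atan2(238, 816), 0]) cube([44, 49, 850]);
translate([574, 51, 0]) mirror([1, 0, 0]) rotate([0, atan2(238, 816), 0]) cube([44, 49, 850]);
translate([0, 1270, 0]) rotate([0, atan2(238, 816), 0]) cube([44, 49, 850]);
translate([574, 1270, 0]) mirror([1, 0, 0]) rotate([0, atan2(238, 816), 0]) cube([44, 49, 850]);


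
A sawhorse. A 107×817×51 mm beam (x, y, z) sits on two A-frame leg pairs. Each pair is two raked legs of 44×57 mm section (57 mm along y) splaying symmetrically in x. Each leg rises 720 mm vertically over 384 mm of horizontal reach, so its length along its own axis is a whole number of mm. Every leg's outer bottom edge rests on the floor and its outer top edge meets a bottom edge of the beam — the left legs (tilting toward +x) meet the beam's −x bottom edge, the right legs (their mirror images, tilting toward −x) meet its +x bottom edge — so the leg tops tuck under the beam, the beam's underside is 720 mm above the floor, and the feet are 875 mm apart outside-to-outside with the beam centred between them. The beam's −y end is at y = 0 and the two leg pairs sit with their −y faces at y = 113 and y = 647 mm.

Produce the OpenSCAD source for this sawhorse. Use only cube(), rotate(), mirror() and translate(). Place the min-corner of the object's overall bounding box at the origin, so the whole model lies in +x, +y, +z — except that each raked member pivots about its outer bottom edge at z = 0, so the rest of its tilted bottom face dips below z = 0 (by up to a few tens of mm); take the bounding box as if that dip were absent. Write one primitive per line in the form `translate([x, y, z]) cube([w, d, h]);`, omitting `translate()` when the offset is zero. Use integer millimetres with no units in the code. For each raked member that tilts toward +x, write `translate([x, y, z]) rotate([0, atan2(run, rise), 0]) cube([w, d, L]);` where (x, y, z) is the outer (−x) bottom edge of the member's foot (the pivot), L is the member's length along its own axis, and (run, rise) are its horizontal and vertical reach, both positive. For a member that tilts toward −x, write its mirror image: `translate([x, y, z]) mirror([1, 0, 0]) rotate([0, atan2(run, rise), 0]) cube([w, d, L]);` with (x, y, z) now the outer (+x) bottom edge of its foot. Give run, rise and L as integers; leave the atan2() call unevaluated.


// leg length = √(384² + 720²) = 816
// right-leg outer foot x = 2·384 + 107 = 875
// beam min-corner = (384, 0, 720)
translate([384, 0, 720]) cube([107, 817, 51]);
translate([0, 113, 0]) rotate([0, atan2(384, 720), 0]) cube([44, 57, 816]);
translate([875, 113, 0]) mirror([1, 0, 0]) rotate([0, atan2(384, 720), 0]) cube([44, 57, 816]);
translate([0, 647, 0]) rotate([0, atan2(384, 720), 0]) cube([44, 57, 816]);
translate([875, 647, 0]) mirror([1, 0, 0]) rotate([0, atan2(384, 720), 0]) cube([44, 57, 816]);


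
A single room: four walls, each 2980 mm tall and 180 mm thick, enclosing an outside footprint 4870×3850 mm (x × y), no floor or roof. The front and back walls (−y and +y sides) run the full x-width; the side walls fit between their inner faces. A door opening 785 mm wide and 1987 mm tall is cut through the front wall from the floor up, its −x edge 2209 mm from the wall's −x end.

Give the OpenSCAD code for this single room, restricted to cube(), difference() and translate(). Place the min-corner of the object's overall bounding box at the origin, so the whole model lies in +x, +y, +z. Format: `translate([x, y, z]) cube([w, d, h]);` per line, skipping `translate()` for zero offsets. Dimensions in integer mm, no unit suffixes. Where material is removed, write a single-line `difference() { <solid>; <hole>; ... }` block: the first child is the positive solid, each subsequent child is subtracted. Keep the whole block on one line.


difference() { cube([4870, 180, 2980]); translate([2209, 0, 0]) cube([785, 180, 1987]); }
translate([0, 3670, 0]) cube([4870, 180, 2980]);
translate([0, 180, 0]) cube([180, 3490, 2980]);
translate([4690, 180, 0]) cube([180, 3490, 2980]);


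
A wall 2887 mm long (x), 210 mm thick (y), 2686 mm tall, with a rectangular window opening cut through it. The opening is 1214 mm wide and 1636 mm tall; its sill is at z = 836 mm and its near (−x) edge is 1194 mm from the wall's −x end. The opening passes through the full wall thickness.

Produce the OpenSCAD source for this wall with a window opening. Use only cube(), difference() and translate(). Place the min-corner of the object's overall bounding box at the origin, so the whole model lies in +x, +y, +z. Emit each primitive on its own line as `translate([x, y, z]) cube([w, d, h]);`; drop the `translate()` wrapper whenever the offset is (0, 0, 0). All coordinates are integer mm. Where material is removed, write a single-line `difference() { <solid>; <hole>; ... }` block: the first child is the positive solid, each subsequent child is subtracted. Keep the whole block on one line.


difference() { cube([2887, 210, 2686]); translate([1194, 0, 836]) cube([1214, 210, 1636]); }


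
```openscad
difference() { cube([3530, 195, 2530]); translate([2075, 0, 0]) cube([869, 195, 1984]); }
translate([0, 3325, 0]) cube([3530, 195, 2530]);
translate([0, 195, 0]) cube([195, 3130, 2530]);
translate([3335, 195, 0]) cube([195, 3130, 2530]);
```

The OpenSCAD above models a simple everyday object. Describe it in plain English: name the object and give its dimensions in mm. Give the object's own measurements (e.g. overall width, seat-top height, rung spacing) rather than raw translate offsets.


A single room: four walls, each 2530 mm tall and 195 mm thick, enclosing an outside footprint 3530×3520 mm (x × y), no floor or roof. The front and back walls (−y and +y sides) run the full x-width; the side walls fit between their inner faces. A door opening 869 mm wide and 1984 mm tall is cut through the front wall from the floor up, its −x edge 2075 mm from the wall's −x end.


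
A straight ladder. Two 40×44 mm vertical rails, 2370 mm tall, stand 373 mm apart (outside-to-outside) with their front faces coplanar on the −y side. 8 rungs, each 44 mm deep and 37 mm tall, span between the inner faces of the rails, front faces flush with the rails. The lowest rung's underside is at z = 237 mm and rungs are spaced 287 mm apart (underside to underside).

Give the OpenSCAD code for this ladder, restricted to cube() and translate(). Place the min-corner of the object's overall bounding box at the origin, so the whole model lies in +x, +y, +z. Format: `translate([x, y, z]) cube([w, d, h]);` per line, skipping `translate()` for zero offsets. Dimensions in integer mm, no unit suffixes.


cube([40, 44, 2370]);
translate([333, 0, 0]) cube([40, 44, 2370]);
translate([40, 0, 237]) cube([293, 44, 37]);
translate([40, 0, 524]) cube([293, 44, 37]);
translate([40, 0, 811]) cube([293, 44, 37]);
translate([40, 0, 1098]) cube([293, 44, 37]);
translate([40, 0, 1385]) cube([293, 44, 37]);
translate([40, 0, 1672]) cube([293, 44, 37]);
translate([40, 0, 1959]) cube([293, 44, 37]);
translate([40, 0, 2246]) cube([293, 44, 37]);


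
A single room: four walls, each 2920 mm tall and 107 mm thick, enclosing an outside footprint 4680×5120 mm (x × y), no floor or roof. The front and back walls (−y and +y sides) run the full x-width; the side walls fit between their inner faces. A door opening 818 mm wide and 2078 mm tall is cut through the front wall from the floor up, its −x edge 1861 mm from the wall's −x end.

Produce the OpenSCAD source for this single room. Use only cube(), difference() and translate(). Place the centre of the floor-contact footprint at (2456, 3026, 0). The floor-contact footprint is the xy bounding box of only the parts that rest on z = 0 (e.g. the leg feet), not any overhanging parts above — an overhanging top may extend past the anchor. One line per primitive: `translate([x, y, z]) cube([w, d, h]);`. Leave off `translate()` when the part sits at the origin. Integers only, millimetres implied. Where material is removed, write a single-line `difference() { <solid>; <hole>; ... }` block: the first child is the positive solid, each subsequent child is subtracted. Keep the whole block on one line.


difference() { translate([116, 466, 0]) cube([4680, 107, 2920]); translate([1977, 466, 0]) cube([818, 107, 2078]); }
translate([116, 5479, 0]) cube([4680, 107, 2920]);
translate([116, 573, 0]) cube([107, 4906, 2920]);
translate([4689, 573, 0]) cube([107, 4906, 2920]);


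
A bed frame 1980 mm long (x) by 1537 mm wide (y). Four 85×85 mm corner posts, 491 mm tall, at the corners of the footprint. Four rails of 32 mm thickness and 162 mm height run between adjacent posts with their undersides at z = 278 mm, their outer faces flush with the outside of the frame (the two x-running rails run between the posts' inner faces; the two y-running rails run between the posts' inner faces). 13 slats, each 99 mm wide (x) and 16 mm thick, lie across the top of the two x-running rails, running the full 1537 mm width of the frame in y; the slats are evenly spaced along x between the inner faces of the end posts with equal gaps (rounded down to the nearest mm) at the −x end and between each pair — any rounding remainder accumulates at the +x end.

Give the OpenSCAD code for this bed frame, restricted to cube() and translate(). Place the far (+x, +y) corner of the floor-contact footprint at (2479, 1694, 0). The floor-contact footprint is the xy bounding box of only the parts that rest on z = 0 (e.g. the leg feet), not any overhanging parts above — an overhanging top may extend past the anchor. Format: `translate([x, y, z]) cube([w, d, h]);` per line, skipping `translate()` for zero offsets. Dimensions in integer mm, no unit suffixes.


// slat z = rail_z + rail_h = 278 + 162 = 440
// slat gap = ⌊(1810 − 13·99) / 14⌋ = 37
translate([499, 157, 0]) cube([85, 85, 491]);
translate([499, 1609, 0]) cube([85, 85, 491]);
translate([2394, 157, 0]) cube([85, 85, 491]);
translate([2394, 1609, 0]) cube([85, 85, 491]);
translate([584, 157, 278]) cube([1810, 32, 162]);
translate([584, 1662, 278]) cube([1810, 32, 162]);
translate([499, 242, 278]) cube([32, 1367, 162]);
translate([2447, 242, 278]) cube([32, 1367, 162]);
translate([621, 157, 440]) cube([99, 1537, 16]);
translate([757, 157, 440]) cube([99, 1537, 16]);
translate([893, 157, 440]) cube([99, 1537, 16]);
translate([1029, 157, 440]) cube([99, 1537, 16]);
translate([1165, 157, 440]) cube([99, 1537, 16]);
translate([1301, 157, 440]) cube([99, 1537, 16]);
translate([1437, 157, 440]) cube([99, 1537, 16]);
translate([1573, 157, 440]) cube([99, 1537, 16]);
translate([1709, 157, 440]) cube([99, 1537, 16]);
translate([1845, 157, 440]) cube([99, 1537, 16]);
translate([1981, 157, 440]) cube([99, 1537, 16]);
translate([2117, 157, 440]) cube([99, 1537, 16]);
translate([2253, 157, 440]) cube([99, 1537, 16]);
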